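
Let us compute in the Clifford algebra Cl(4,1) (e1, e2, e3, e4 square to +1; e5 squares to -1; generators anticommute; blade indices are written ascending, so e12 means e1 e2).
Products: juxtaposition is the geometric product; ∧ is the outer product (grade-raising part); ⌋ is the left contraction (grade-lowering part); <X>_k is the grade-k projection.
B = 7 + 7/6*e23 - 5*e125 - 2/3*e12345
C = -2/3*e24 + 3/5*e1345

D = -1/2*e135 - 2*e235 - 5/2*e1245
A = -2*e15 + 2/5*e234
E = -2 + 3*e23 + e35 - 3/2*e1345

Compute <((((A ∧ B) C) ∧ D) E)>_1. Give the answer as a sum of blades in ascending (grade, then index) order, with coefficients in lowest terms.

step 1: -14*e15 + 14/5*e234 - 7/3*e1235
step 2: -28/15*e3 - 7/5*e24 - 42/5*e34 + 42/25*e125 + 28/3*e1245 - 14/9*e1345
step 3: 119/30*e12345
step 4: -119/20*e2 - 119/30*e124 - 119/10*e145 - 119/15*e12345
step 5: -119/20*e2
Answer: -119/20*e2


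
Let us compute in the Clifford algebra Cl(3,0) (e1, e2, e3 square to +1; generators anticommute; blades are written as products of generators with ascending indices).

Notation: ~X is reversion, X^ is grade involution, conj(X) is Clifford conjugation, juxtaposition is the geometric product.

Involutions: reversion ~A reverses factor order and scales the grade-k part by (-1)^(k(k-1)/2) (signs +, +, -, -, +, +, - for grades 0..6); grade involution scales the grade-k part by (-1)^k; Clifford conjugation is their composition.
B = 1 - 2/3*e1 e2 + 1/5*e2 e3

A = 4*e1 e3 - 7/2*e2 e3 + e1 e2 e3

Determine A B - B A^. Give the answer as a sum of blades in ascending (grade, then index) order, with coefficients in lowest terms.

first term: 7/10 - 1/5*e1 + 2/3*e3 - 4/5*e1 e2 + 5/3*e1 e3 - 37/6*e2 e3 + e1 e2 e3
second term: 7/10 + 1/5*e1 - 2/3*e3 + 4/5*e1 e2 + 19/3*e1 e3 - 5/6*e2 e3 - e1 e2 e3
Answer: -2/5*e1 + 4/3*e3 - 8/5*e1 e2 - 14/3*e1 e3 - 16/3*e2 e3 + 2*e1 e2 e3


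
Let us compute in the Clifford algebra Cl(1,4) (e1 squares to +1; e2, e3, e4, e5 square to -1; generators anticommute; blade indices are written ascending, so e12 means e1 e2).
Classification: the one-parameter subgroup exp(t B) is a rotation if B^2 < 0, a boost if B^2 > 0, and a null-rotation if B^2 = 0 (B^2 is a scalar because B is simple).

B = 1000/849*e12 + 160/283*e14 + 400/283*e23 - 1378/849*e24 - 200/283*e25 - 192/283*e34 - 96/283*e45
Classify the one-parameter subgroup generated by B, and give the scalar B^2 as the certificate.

B^2 term by term: the squares give (1000/849)^2*(e12)^2 + (160/283)^2*(e14)^2 + (400/283)^2*(e23)^2 + (-1378/849)^2*(e24)^2 + (-200/283)^2*(e25)^2 + (-192/283)^2*(e34)^2 + (-96/283)^2*(e45)^2 = 1000000/720801*(+1) + 25600/80089*(+1) + 160000/80089*(-1) + 1898884/720801*(-1) + 40000/80089*(-1) + 36864/80089*(-1) + 9216/80089*(-1) = -4 (each basis 2-blade squares to minus the product of its generators' squares); cross terms between blades sharing an index anticommute and cancel; the commuting (index-disjoint) pairs give grade-4 terms 2*c*c'*(blade product), which cancel blade by blade — e1234: -128000/80089 + 128000/80089 = 0; e1245: -64000/80089 + 64000/80089 = 0; e2345: -76800/80089 + 76800/80089 = 0 — confirming B is simple. So B^2 = -4.
Answer: rotation, certificate B^2 = -4. The scalar -4 is the complete invariant here: its sign names the subgroup type.


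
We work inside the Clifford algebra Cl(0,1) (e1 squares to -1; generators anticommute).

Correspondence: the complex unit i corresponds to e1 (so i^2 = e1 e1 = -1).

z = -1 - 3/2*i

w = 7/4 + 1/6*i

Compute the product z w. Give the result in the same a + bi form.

In blades: z = -1 - 3/2*e1, w = 7/4 + 1/6*e1.
Distribute z over w term by term (generator squares from the signature, products reordered to ascending indices): (-1)*w = -7/4 - 1/6*e1; (-3/2*e1)*w = 1/4 - 21/8*e1.
Sum: -3/2 - 67/24*e1; translating back through the correspondence:
Answer: -3/2 - 67/24*i


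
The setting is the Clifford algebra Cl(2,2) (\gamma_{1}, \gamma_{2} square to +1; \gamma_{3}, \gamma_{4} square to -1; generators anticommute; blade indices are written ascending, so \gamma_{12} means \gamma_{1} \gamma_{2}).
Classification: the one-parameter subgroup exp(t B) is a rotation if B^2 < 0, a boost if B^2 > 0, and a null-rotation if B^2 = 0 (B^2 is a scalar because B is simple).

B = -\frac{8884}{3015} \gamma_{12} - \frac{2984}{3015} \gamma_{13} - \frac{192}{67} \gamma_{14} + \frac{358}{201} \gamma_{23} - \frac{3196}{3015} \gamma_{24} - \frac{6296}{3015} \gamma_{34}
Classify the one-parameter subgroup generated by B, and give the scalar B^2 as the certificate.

B^2 term by term: the squares give (-\frac{8884}{3015})^2*(\gamma_{12})^2 + (-\frac{2984}{3015})^2*(\gamma_{13})^2 + (-\frac{192}{67})^2*(\gamma_{14})^2 + (\frac{358}{201})^2*(\gamma_{23})^2 + (-\frac{3196}{3015})^2*(\gamma_{24})^2 + (-\frac{6296}{3015})^2*(\gamma_{34})^2 = \frac{78925456}{9090225}*(-1) + \frac{8904256}{9090225}*(+1) + \frac{36864}{4489}*(+1) + \frac{128164}{40401}*(+1) + \frac{10214416}{9090225}*(+1) + \frac{39639616}{9090225}*(-1) = \frac{4}{9} (each basis 2-blade squares to minus the product of its generators' squares); cross terms between blades sharing an index anticommute and cancel; the commuting (index-disjoint) pairs give grade-4 terms 2*c*c'*(blade product), which cancel blade by blade — \gamma_{1234}: \frac{111867328}{9090225} - \frac{19073728}{9090225} - \frac{45824}{4489} = 0 — confirming B is simple. So B^2 = \frac{4}{9}.
Answer: boost, certificate B^2 = \frac{4}{9}. Key observation: B^2 = \frac{4}{9} is a conjugation invariant, so its sign decides the class regardless of the surface form of B.


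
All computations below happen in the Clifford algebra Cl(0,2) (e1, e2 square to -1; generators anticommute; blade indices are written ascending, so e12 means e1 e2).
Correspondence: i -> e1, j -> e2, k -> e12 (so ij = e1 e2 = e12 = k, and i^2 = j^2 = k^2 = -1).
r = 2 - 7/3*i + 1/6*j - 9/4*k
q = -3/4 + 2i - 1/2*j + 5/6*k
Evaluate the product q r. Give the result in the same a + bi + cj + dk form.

In blades: q = -3/4 + 2*e1 - 1/2*e2 + 5/6*e12, r = 2 - 7/3*e1 + 1/6*e2 - 9/4*e12.
Distribute q over r term by term (generator squares from the signature, products reordered to ascending indices): (-3/4)*r = -3/2 + 7/4*e1 - 1/8*e2 + 27/16*e12; (2*e1)*r = 14/3 + 4*e1 + 9/2*e2 + 1/3*e12; (-1/2*e2)*r = 1/12 + 9/8*e1 - e2 - 7/6*e12; (5/6*e12)*r = 15/8 - 5/36*e1 - 35/18*e2 + 5/3*e12.
Sum: 41/8 + 485/72*e1 + 103/72*e2 + 121/48*e12; translating back through the correspondence:
Answer: 41/8 + 485/72*i + 103/72*j + 121/48*k


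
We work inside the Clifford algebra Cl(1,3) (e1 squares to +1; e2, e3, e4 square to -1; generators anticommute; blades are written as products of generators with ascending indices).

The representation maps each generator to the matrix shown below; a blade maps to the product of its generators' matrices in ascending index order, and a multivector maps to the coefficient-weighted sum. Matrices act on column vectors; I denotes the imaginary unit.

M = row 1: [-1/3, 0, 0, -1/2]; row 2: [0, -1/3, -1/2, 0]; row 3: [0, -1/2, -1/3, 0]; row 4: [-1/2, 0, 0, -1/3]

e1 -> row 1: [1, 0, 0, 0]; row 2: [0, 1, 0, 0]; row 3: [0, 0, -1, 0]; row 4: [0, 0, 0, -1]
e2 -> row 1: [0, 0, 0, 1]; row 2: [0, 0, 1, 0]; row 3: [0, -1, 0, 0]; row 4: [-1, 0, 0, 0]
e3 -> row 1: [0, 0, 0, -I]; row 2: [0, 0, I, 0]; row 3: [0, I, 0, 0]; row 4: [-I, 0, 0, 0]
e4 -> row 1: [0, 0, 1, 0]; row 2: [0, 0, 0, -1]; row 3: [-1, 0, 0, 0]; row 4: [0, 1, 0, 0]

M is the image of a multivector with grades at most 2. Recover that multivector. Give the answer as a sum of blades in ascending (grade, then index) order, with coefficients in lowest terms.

Method: the blade images are trace-orthogonal — tr(rho(e_A) rho(e_B)^-1) = 4 if A = B and 0 otherwise — and rho(e_A)^-1 = (e_A)^2 * rho(e_A) with (e_A)^2 = +1 or -1, so the coefficient of e_A in the preimage is (e_A)^2 * tr(M rho(e_A))/4.
Nonzero projections over blades of grade <= 2: 1: (1)^2 = +1, tr(M 1) = -4/3, coefficient -1/3; e1 e2: (e1 e2)^2 = +1, tr(M rho(e1 e2)) = -2, coefficient -1/2. Every other blade of grade <= 2 projects to 0.
Answer: -1/3 - 1/2*e1 e2


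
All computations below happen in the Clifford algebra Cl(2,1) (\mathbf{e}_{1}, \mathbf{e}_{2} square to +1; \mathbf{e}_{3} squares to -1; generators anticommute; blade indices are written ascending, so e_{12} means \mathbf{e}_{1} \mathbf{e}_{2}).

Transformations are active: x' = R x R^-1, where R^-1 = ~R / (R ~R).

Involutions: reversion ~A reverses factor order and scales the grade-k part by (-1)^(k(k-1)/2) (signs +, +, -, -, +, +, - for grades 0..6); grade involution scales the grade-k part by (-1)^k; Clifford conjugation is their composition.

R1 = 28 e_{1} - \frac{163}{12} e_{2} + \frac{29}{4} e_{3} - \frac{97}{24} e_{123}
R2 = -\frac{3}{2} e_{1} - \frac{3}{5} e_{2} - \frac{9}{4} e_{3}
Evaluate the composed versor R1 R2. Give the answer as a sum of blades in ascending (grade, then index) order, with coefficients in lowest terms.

Distribute over the terms of R2 (each basis-blade product reordered to ascending indices, repeated generators contracted through their squares):
R1 (-\frac{3}{2} e_{1}) = -42 - \frac{163}{8} e_{12} + \frac{87}{8} e_{13} + \frac{97}{16} e_{23}
R1 (-\frac{3}{5} e_{2}) = \frac{163}{20} - \frac{84}{5} e_{12} - \frac{97}{40} e_{13} + \frac{87}{20} e_{23}
R1 (-\frac{9}{4} e_{3}) = \frac{261}{16} - \frac{291}{32} e_{12} - 63 e_{13} + \frac{489}{16} e_{23}
Summing the partial products and collecting blades:
Answer: -\frac{1403}{80} - \frac{7403}{160} e_{12} - \frac{1091}{20} e_{13} + \frac{1639}{40} e_{23}


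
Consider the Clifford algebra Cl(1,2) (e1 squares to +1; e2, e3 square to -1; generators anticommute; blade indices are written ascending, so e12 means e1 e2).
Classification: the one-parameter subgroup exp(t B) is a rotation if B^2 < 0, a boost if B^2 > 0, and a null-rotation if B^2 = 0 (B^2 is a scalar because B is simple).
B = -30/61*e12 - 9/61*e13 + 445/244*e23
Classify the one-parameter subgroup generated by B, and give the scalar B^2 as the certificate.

B^2 term by term: the squares give (-30/61)^2*(e12)^2 + (-9/61)^2*(e13)^2 + (445/244)^2*(e23)^2 = 900/3721*(+1) + 81/3721*(+1) + 198025/59536*(-1) = -49/16 (each basis 2-blade squares to minus the product of its generators' squares); cross terms between blades sharing an index anticommute and cancel. So B^2 = -49/16.
Answer: rotation, certificate B^2 = -49/16. The scalar -49/16 is the complete invariant here: its sign names the subgroup type.


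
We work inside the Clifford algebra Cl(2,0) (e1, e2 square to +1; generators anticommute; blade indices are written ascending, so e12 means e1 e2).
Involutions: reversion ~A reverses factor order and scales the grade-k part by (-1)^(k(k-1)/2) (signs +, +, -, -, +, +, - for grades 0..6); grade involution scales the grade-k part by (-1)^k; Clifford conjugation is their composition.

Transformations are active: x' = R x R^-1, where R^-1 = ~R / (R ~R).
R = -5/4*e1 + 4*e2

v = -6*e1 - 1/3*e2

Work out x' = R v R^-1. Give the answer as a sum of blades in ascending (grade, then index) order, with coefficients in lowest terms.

~R = -5/4*e1 + 4*e2, and R ~R = 281/16, so R^-1 = ~R / (281/16).
R v = 37/6 + 293/12*e12
Answer: 4318/843*e1 + 883/281*e2


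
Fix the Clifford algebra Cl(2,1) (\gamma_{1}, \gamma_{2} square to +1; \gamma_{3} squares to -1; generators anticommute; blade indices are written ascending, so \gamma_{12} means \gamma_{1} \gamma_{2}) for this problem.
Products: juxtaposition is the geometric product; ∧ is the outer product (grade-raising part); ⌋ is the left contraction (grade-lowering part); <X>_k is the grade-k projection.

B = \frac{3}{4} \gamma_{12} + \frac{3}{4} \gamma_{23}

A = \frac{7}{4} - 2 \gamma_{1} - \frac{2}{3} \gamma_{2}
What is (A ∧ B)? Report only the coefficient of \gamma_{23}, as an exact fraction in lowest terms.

step 1: \frac{21}{16} \gamma_{12} + \frac{21}{16} \gamma_{23} - \frac{3}{2} \gamma_{123}
Answer: \frac{21}{16}


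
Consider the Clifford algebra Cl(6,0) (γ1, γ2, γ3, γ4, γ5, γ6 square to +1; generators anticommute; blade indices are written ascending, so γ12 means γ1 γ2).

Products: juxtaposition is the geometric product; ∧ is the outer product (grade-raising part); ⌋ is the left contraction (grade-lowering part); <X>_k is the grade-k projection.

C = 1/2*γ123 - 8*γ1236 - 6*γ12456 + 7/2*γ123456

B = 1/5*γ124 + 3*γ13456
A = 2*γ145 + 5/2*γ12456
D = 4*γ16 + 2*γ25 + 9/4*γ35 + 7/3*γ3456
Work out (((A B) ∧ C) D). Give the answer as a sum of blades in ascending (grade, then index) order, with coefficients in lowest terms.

step 1: 15/2*γ23 - 2/5*γ25 - 6*γ36 - 1/2*γ56
step 2: -1/4*γ12356
step 3: 7/12*γ124 + 9/16*γ126 - 1/2*γ136 - γ235
Answer: 7/12*γ124 + 9/16*γ126 - 1/2*γ136 - γ235


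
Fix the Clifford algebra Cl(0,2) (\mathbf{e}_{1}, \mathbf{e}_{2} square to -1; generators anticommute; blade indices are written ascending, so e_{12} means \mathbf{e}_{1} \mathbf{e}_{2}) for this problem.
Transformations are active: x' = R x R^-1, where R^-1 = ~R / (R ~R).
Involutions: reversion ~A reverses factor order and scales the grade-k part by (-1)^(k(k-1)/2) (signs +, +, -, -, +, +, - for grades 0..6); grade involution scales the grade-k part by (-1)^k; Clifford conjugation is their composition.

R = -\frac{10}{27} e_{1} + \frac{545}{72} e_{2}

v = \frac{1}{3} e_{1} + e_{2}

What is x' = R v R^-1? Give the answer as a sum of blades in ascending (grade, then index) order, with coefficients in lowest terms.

~R = -\frac{10}{27} e_{1} + \frac{545}{72} e_{2}, and R ~R = -\frac{2679625}{46656}, so R^-1 = ~R / (-\frac{2679625}{46656}).
R v = -\frac{4825}{648} - \frac{625}{216} e_{12}
Answer: -\frac{27613}{64311} e_{1} + \frac{20637}{21437} e_{2}


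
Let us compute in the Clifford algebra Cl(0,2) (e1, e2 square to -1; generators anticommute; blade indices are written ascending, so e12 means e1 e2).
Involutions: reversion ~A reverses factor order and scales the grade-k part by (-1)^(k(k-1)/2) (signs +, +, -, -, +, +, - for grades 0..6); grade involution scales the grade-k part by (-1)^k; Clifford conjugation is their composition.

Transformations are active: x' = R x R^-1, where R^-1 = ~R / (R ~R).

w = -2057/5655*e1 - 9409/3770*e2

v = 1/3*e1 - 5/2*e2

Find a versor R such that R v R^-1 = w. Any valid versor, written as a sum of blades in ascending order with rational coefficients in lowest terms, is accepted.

Equal squares first: v^2 = w^2 = -229/36. Then v + w = -172/5655*e1 - 9417/1885*e2 is a versor taking v to w, provided it is invertible.
Answer: -172/5655*e1 - 9417/1885*e2


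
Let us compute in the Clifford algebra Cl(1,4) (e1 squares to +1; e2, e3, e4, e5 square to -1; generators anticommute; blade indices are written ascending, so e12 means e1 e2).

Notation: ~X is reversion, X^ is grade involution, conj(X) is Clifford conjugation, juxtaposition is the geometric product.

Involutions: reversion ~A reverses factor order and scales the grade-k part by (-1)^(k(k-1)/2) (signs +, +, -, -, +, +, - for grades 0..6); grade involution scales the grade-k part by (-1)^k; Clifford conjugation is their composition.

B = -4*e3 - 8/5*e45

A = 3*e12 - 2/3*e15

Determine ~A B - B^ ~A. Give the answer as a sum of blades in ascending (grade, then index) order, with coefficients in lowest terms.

first term: -16/15*e14 + 12*e123 + 8/3*e135 + 24/5*e1245
second term: 16/15*e14 - 12*e123 - 8/3*e135 + 24/5*e1245
Answer: -32/15*e14 + 24*e123 + 16/3*e135


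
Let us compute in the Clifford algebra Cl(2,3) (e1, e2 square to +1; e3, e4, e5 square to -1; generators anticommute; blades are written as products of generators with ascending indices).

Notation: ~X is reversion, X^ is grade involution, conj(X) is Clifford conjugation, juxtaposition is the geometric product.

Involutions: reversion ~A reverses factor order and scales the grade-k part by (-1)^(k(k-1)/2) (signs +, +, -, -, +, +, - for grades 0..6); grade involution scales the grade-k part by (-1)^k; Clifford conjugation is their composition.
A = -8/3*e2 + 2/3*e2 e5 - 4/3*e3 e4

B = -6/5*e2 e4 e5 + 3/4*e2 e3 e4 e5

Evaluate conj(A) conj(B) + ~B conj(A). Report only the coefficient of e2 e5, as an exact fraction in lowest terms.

first term: -4/5*e4 - e2 e5 - 1/2*e3 e4 - 16/5*e4 e5 + 8/5*e2 e3 e5 + 2*e3 e4 e5
second term: 4/5*e4 - e2 e5 - 1/2*e3 e4 + 16/5*e4 e5 + 8/5*e2 e3 e5 - 2*e3 e4 e5
Answer: -2


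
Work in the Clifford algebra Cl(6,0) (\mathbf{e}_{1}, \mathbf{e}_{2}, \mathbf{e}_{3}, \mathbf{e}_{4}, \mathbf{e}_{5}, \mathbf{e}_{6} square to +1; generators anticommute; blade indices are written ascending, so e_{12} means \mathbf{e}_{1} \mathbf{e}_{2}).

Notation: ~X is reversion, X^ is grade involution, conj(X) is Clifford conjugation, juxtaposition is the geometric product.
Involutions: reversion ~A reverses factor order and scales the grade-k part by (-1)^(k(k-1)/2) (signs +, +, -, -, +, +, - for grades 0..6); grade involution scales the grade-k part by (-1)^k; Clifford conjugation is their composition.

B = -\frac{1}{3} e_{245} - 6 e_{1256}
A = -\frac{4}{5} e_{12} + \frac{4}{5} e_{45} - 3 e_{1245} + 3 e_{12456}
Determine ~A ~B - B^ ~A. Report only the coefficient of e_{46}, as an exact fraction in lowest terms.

first term: e_{1} + \frac{4}{15} e_{2} - 18 e_{4} + e_{16} - 18 e_{46} + \frac{24}{5} e_{56} + \frac{4}{15} e_{145} + \frac{24}{5} e_{1246}
second term: -e_{1} + \frac{4}{15} e_{2} - 18 e_{4} + e_{16} + 18 e_{46} + \frac{24}{5} e_{56} - \frac{4}{15} e_{145} - \frac{24}{5} e_{1246}
Answer: -36


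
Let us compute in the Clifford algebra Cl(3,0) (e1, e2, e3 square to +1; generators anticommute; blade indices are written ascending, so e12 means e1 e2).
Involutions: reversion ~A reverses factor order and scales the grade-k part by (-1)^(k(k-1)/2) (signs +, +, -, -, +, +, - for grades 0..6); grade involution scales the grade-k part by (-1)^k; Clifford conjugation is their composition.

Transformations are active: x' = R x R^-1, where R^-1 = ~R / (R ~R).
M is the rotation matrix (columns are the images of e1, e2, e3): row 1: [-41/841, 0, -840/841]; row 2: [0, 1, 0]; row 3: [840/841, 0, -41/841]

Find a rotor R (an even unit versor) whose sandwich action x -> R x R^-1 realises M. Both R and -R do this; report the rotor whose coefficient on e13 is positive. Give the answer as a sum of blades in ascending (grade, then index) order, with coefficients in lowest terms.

Method: write R = a + b12*e12 + b13*e13 + b23*e23 with a^2 + b12^2 + b13^2 + b23^2 = 1 (so R^-1 = ~R). Expanding the columns R e_j ~R gives tr M = 4a^2 - 1 and, from the antisymmetric part, M21 - M12 = -4a*b12, M13 - M31 = 4a*b13, M32 - M23 = -4a*b23.
Here tr M = 759/841, so a^2 = (1 + tr M)/4 = 400/841 and a = ±20/29. Taking a = 20/29: M21 - M12 = 0, M13 - M31 = -1680/841, M32 - M23 = 0, giving b12 = 0, b13 = -21/29, b23 = 0, i.e. R = 20/29 - 21/29*e13.
Its e13 coefficient is negative, so report the other preimage -R.
Answer: -20/29 + 21/29*e13. Recall the cover is two-to-one: with M of trace 759/841, both preimages act alike, and the stated e13 sign chooses the sheet.


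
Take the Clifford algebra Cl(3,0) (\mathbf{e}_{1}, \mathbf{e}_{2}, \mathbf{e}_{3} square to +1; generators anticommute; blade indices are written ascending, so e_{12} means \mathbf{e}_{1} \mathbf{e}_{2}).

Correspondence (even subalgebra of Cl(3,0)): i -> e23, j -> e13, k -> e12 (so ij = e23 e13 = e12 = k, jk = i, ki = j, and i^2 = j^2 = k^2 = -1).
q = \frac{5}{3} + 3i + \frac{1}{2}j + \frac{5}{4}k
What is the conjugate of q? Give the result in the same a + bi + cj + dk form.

In blades: q = \frac{5}{3} + \frac{5}{4} e_{12} + \frac{1}{2} e_{13} + 3 e_{23}.
Quaternion conjugation is reversion on the even subalgebra: the scalar is fixed and every grade-2 blade flips sign, giving \frac{5}{3} - \frac{5}{4} e_{12} - \frac{1}{2} e_{13} - 3 e_{23}; translating back:
Answer: \frac{5}{3} - 3i - \frac{1}{2}j - \frac{5}{4}k


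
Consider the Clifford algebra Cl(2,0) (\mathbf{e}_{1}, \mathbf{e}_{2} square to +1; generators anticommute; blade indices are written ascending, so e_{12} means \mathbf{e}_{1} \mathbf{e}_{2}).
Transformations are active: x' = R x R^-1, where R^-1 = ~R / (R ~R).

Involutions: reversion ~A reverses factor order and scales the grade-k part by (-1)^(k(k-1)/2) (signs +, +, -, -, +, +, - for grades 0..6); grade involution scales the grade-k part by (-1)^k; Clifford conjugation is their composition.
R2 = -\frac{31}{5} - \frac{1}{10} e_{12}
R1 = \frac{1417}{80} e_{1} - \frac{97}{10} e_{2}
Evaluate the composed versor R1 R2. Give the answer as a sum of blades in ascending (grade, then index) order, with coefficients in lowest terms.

Distribute over the terms of R1 (each basis-blade product reordered to ascending indices, repeated generators contracted through their squares):
(\frac{1417}{80} e_{1}) R2 = -\frac{43927}{400} e_{1} - \frac{1417}{800} e_{2}
(-\frac{97}{10} e_{2}) R2 = -\frac{97}{100} e_{1} + \frac{3007}{50} e_{2}
Summing the partial products and collecting blades:
Answer: -\frac{8863}{80} e_{1} + \frac{9339}{160} e_{2}


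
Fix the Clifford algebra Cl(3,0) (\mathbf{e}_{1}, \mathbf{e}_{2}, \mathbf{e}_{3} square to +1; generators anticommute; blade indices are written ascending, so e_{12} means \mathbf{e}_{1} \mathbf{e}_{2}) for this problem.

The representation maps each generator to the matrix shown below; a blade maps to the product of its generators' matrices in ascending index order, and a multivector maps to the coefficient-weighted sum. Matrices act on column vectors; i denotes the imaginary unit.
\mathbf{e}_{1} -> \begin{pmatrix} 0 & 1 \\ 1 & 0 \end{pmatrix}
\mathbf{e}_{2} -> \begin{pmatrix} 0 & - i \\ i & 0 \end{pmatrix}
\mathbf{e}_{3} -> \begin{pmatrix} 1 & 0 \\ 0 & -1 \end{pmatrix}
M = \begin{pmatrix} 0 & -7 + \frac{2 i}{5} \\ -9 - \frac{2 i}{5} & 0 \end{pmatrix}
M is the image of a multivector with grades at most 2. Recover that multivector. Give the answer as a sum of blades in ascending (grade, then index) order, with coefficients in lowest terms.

Method: 1, rho(e_{1}), rho(e_{2}), rho(e_{3}) form a trace-orthogonal basis of the 2x2 complex matrices (tr(X Y) = 2 if X = Y, else 0), so M = m0*1 + m1*rho(e_{1}) + m2*rho(e_{2}) + m3*rho(e_{3}) with m0 = tr(M)/2 = 0, m1 = tr(M rho(e_{1}))/2 = -8, m2 = tr(M rho(e_{2}))/2 = - \frac{2}{5} + i, m3 = tr(M rho(e_{3}))/2 = 0.
Multiplying table entries, the bivector images are rho(e_{12}) = i*rho(e_{3}), rho(e_{13}) = -i*rho(e_{2}), rho(e_{23}) = i*rho(e_{1}); with real blade coefficients the real parts of m0..m3 are the coefficients of 1, e_{1}, e_{2}, e_{3} and the imaginary parts give the bivectors (e_{23}: Im m1, e_{13}: -Im m2, e_{12}: Im m3).
Answer: -8 e_{1} - \frac{2}{5} e_{2} - e_{13}


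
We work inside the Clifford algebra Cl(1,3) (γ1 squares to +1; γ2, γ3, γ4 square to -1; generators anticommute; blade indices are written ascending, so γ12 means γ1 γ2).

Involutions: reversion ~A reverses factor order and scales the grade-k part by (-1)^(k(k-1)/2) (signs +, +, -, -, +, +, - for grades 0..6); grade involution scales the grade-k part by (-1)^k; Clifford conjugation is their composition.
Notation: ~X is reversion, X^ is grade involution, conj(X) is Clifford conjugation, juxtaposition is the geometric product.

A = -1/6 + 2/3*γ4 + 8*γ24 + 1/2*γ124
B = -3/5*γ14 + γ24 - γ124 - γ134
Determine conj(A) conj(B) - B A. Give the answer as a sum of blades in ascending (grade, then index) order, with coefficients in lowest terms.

first term: -15/2 - 79/10*γ1 + 11/30*γ2 + 62/15*γ12 - 2/3*γ13 - 1/10*γ14 - 1/2*γ23 + 1/6*γ24 + 8*γ123 + 1/6*γ124 + 1/6*γ134
second term: -15/2 + 79/10*γ1 - 11/30*γ2 - 62/15*γ12 + 2/3*γ13 + 1/10*γ14 + 1/2*γ23 - 1/6*γ24 + 8*γ123 + 1/6*γ124 + 1/6*γ134
Answer: -79/5*γ1 + 11/15*γ2 + 124/15*γ12 - 4/3*γ13 - 1/5*γ14 - γ23 + 1/3*γ24


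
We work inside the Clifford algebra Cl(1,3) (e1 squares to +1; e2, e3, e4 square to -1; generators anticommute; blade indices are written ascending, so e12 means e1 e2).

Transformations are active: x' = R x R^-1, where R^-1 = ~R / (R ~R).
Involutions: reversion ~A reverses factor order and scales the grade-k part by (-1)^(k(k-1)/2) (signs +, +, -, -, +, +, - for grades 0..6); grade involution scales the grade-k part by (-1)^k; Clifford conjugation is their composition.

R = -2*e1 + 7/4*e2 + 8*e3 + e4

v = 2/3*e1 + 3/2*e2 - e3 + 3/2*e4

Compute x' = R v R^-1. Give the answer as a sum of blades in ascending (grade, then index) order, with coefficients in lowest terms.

~R = -2*e1 + 7/4*e2 + 8*e3 + e4, and R ~R = -1025/16, so R^-1 = ~R / (-1025/16).
R v = 61/24 - 25/6*e12 - 10/3*e13 - 11/3*e14 - 55/4*e23 + 9/8*e24 + 13*e34
Answer: -1562/3075*e1 - 10079/6150*e2 + 1123/3075*e3 - 9713/6150*e4


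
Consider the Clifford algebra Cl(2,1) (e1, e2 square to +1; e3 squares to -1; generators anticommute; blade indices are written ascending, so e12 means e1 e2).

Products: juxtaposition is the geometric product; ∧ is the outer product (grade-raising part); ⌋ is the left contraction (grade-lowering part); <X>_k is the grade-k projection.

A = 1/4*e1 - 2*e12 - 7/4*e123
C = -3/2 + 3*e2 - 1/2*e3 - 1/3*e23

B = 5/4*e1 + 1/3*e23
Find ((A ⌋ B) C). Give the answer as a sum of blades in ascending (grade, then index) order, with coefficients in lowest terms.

step 1: 5/16
step 2: -15/32 + 15/16*e2 - 5/32*e3 - 5/48*e23
Answer: -15/32 + 15/16*e2 - 5/32*e3 - 5/48*e23


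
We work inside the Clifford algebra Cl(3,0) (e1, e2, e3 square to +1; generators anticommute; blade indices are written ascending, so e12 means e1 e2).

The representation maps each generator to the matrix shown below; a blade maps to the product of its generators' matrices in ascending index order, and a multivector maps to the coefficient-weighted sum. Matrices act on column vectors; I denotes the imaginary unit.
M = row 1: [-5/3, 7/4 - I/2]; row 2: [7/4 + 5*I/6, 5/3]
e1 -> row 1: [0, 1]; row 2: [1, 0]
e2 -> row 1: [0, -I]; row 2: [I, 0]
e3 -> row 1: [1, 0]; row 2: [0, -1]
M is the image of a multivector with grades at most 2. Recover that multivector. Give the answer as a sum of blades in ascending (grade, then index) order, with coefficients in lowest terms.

Method: 1, rho(e1), rho(e2), rho(e3) form a trace-orthogonal basis of the 2x2 complex matrices (tr(X Y) = 2 if X = Y, else 0), so M = m0*1 + m1*rho(e1) + m2*rho(e2) + m3*rho(e3) with m0 = tr(M)/2 = 0, m1 = tr(M rho(e1))/2 = 7/4 + I/6, m2 = tr(M rho(e2))/2 = 2/3, m3 = tr(M rho(e3))/2 = -5/3.
Multiplying table entries, the bivector images are rho(e12) = I*rho(e3), rho(e13) = -I*rho(e2), rho(e23) = I*rho(e1); with real blade coefficients the real parts of m0..m3 are the coefficients of 1, e1, e2, e3 and the imaginary parts give the bivectors (e23: Im m1, e13: -Im m2, e12: Im m3).
Answer: 7/4*e1 + 2/3*e2 - 5/3*e3 + 1/6*e23


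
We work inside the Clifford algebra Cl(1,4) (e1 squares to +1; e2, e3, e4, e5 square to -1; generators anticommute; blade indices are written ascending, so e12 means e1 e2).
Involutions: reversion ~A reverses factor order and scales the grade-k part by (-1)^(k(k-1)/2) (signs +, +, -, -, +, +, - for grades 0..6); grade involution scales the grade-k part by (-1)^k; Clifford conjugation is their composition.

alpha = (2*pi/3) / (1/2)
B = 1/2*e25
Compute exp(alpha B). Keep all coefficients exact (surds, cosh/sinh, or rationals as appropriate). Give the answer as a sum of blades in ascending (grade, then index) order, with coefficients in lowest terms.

B^2 = (1/2)^2*(e25)^2 = 1/4*(-1) = -1/4 (a basis 2-blade squares to minus the product of its generators' squares).
B^2 = -1/4 — a negative square means the series sums to a rotation: l = 1/2, alpha*l = 2*pi/3, so exp(alpha B) = cos(2*pi/3) + (sin(2*pi/3)/(1/2))*B = -1/2 + (sqrt(3))*B.
Answer: -1/2 + sqrt(3)/2*e25


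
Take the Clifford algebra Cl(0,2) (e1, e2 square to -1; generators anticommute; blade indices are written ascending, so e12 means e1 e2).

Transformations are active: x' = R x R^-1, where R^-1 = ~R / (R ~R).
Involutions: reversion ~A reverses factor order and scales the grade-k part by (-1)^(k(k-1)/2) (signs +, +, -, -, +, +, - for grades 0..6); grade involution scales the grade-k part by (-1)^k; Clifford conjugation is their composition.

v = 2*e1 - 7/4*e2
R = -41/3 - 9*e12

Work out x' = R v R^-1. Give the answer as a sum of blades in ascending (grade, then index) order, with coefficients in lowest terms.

~R = -41/3 + 9*e12, and R ~R = 2410/9, so R^-1 = ~R / (2410/9).
R v = -517/12*e1 + 71/12*e2
Answer: 11557/4820*e1 + 1381/1205*e2


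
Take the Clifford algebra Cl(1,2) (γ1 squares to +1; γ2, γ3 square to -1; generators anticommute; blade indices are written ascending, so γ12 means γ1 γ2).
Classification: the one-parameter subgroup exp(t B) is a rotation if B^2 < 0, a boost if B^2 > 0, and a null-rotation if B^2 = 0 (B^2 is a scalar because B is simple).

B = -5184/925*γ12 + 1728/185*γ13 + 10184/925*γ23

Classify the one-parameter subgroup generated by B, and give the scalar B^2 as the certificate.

B^2 term by term: the squares give (-5184/925)^2*(γ12)^2 + (1728/185)^2*(γ13)^2 + (10184/925)^2*(γ23)^2 = 26873856/855625*(+1) + 2985984/34225*(+1) + 103713856/855625*(-1) = -64/25 (each basis 2-blade squares to minus the product of its generators' squares); cross terms between blades sharing an index anticommute and cancel. So B^2 = -64/25.
Answer: rotation, certificate B^2 = -64/25. The scalar -64/25 is the complete invariant here: its sign names the subgroup type.


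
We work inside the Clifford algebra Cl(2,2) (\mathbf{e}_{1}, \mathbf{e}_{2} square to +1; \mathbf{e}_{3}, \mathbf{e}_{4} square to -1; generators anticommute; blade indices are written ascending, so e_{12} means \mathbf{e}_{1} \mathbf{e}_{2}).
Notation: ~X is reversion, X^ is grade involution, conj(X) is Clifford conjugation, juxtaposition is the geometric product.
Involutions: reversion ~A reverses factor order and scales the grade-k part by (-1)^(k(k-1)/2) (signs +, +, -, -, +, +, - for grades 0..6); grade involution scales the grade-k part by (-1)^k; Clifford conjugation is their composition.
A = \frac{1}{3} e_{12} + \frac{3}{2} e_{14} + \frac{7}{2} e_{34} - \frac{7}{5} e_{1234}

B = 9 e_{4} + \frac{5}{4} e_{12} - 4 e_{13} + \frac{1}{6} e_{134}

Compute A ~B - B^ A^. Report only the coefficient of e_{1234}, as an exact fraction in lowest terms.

first term: \frac{5}{12} - \frac{155}{12} e_{1} + \frac{7}{30} e_{2} - \frac{125}{4} e_{3} + 14 e_{14} - \frac{4}{3} e_{23} + \frac{149}{40} e_{24} + \frac{17}{4} e_{34} + \frac{63}{5} e_{123} + 3 e_{124} + \frac{1}{18} e_{234} - \frac{35}{8} e_{1234}
second term: -\frac{5}{12} - \frac{155}{12} e_{1} - \frac{7}{30} e_{2} - \frac{125}{4} e_{3} + 14 e_{14} - \frac{4}{3} e_{23} - \frac{299}{40} e_{24} + \frac{31}{4} e_{34} + \frac{63}{5} e_{123} - 3 e_{124} - \frac{1}{18} e_{234} + \frac{35}{8} e_{1234}
Answer: -\frac{35}{4}


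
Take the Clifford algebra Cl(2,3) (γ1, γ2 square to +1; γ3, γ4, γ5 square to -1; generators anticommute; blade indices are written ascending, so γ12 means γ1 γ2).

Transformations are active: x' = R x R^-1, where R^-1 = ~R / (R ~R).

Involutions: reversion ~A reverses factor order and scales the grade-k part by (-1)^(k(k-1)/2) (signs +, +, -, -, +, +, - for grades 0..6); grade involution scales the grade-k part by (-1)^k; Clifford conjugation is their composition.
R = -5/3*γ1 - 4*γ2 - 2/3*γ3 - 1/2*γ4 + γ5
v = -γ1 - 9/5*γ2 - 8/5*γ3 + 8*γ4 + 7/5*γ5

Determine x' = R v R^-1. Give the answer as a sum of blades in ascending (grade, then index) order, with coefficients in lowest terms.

~R = -5/3*γ1 - 4*γ2 - 2/3*γ3 - 1/2*γ4 + γ5, and R ~R = 205/12, so R^-1 = ~R / (205/12).
R v = 52/5 - γ12 + 2*γ13 - 83/6*γ14 - 4/3*γ15 + 26/5*γ23 - 329/10*γ24 - 19/5*γ25 - 92/15*γ34 + 2/3*γ35 - 87/10*γ45
Answer: -211/205*γ1 - 3147/1025*γ2 + 808/1025*γ3 - 8824/1025*γ4 - 187/1025*γ5


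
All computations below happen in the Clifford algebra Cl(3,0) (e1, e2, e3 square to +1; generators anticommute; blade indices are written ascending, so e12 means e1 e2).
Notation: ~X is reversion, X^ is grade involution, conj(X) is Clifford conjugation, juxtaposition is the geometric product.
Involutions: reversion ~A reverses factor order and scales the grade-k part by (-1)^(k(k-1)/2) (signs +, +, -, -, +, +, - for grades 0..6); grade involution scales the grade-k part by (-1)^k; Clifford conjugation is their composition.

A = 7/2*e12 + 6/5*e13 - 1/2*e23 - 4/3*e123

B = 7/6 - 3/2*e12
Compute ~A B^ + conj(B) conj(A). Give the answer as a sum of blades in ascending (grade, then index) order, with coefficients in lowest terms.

first term: -21/4 + 2*e3 - 49/12*e12 - 13/20*e13 + 143/60*e23 + 14/9*e123
second term: 21/4 + 2*e3 - 49/12*e12 - 13/20*e13 + 143/60*e23 - 14/9*e123
Answer: 4*e3 - 49/6*e12 - 13/10*e13 + 143/30*e23


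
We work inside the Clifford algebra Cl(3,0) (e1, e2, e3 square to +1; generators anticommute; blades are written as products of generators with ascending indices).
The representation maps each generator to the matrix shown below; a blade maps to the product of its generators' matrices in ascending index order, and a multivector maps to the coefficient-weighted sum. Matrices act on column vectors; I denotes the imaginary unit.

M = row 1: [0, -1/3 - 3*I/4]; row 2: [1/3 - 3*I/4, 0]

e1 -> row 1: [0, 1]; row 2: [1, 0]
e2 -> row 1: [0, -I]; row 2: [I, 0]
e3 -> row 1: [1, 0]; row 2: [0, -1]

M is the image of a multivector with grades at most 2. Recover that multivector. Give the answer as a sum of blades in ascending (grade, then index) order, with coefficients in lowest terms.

Method: 1, rho(e1), rho(e2), rho(e3) form a trace-orthogonal basis of the 2x2 complex matrices (tr(X Y) = 2 if X = Y, else 0), so M = m0*1 + m1*rho(e1) + m2*rho(e2) + m3*rho(e3) with m0 = tr(M)/2 = 0, m1 = tr(M rho(e1))/2 = -3*I/4, m2 = tr(M rho(e2))/2 = -I/3, m3 = tr(M rho(e3))/2 = 0.
Multiplying table entries, the bivector images are rho(e1 e2) = I*rho(e3), rho(e1 e3) = -I*rho(e2), rho(e2 e3) = I*rho(e1); with real blade coefficients the real parts of m0..m3 are the coefficients of 1, e1, e2, e3 and the imaginary parts give the bivectors (e2 e3: Im m1, e1 e3: -Im m2, e1 e2: Im m3).
Answer: 1/3*e1 e3 - 3/4*e2 e3


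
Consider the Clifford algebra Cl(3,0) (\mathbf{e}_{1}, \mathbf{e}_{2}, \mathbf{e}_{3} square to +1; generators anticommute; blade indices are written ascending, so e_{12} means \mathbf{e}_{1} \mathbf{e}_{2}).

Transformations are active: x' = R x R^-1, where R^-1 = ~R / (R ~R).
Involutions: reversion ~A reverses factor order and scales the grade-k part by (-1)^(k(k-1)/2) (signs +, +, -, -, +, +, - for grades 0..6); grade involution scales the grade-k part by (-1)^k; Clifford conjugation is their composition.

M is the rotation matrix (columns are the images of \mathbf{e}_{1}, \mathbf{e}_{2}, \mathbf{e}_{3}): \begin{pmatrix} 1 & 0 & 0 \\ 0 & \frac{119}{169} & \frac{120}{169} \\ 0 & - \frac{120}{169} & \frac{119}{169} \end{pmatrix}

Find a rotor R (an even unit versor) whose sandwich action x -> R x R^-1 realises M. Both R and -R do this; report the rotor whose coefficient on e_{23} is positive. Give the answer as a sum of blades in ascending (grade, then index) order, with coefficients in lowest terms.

Method: write R = a + b12*e_{12} + b13*e_{13} + b23*e_{23} with a^2 + b12^2 + b13^2 + b23^2 = 1 (so R^-1 = ~R). Expanding the columns R e_j ~R gives tr M = 4a^2 - 1 and, from the antisymmetric part, M21 - M12 = -4a*b12, M13 - M31 = 4a*b13, M32 - M23 = -4a*b23.
Here tr M = \frac{407}{169}, so a^2 = (1 + tr M)/4 = \frac{144}{169} and a = ±\frac{12}{13}. Taking a = \frac{12}{13}: M21 - M12 = 0, M13 - M31 = 0, M32 - M23 = -\frac{240}{169}, giving b12 = 0, b13 = 0, b23 = \frac{5}{13}, i.e. R = \frac{12}{13} + \frac{5}{13} e_{23}.
Its e_{23} coefficient is already positive.
Answer: \frac{12}{13} + \frac{5}{13} e_{23}. Why the constraint matters: R and -R act identically through the sandwich — M has trace \frac{407}{169} either way — so only the sign condition on e_{23} picks one of the two preimages.


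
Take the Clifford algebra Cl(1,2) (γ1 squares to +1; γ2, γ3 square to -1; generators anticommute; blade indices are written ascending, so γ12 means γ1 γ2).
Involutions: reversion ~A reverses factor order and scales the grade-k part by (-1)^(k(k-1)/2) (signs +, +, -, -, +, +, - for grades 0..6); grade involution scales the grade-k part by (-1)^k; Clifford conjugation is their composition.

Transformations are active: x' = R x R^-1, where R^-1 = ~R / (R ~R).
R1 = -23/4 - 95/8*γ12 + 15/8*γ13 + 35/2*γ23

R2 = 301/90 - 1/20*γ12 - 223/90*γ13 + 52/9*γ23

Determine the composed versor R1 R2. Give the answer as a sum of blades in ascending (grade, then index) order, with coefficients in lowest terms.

Distribute over the terms of R1 (each basis-blade product reordered to ascending indices, repeated generators contracted through their squares):
(-23/4) R2 = -6923/360 + 23/80*γ12 + 5129/360*γ13 - 299/9*γ23
(-95/8*γ12) R2 = 19/32 - 5719/144*γ12 + 1235/18*γ13 - 4237/144*γ23
(15/8*γ13) R2 = -223/48 + 65/6*γ12 + 301/48*γ13 - 3/32*γ23
(35/2*γ23) R2 = -910/9 + 1561/36*γ12 - 7/8*γ13 + 2107/36*γ23
Summing the partial products and collecting blades:
Answer: -19903/160 + 443/30*γ12 + 21181/240*γ13 - 1213/288*γ23


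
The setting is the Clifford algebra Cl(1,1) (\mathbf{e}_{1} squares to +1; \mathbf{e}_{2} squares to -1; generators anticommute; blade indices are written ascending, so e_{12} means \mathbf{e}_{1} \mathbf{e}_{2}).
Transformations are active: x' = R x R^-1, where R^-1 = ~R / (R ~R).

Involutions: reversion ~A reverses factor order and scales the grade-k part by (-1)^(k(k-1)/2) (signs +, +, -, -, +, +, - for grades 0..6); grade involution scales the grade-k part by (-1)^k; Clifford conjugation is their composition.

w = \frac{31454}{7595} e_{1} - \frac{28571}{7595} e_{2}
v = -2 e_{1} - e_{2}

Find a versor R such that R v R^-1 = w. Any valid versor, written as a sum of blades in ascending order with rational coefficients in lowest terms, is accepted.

R = v + w = \frac{16264}{7595} e_{1} - \frac{36166}{7595} e_{2} works: the equal norms (3) guarantee its sandwich swaps v into w.
Answer: \frac{16264}{7595} e_{1} - \frac{36166}{7595} e_{2}


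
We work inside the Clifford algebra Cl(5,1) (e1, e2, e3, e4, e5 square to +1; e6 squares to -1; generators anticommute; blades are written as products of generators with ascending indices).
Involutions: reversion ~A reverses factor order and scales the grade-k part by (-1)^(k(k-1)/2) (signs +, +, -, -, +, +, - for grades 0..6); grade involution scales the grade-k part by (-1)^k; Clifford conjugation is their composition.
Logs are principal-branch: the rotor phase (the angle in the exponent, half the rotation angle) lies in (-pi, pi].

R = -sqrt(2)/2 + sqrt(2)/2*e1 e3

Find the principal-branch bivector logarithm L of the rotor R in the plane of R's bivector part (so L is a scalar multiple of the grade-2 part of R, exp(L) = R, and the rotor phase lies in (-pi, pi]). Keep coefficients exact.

The scalar part of R is -sqrt(2)/2, and that scalar determines the rotor phase on the principal branch; recovering the unit plane as bivector-part over sine of the phase gives L = phase * plane.
Concretely: cos(phase) = -sqrt(2)/2 gives phase = ±3*pi/4, and since phase/sin(phase) is even the sign is immaterial: L = (phase/sin(phase)) * <R>_2 = (3*sqrt(2)*pi/4) * <R>_2.
Answer: 3*pi/4*e1 e3


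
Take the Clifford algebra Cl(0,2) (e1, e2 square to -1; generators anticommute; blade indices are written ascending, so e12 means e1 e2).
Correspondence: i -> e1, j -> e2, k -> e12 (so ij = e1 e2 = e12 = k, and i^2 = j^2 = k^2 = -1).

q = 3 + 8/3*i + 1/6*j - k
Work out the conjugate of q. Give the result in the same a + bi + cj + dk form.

In blades: q = 3 + 8/3*e1 + 1/6*e2 - e12.
Conjugation here is Clifford conjugation: the scalar is fixed and the grade-1 and grade-2 blades all flip sign, giving 3 - 8/3*e1 - 1/6*e2 + e12; translating back:
Answer: 3 - 8/3*i - 1/6*j + k


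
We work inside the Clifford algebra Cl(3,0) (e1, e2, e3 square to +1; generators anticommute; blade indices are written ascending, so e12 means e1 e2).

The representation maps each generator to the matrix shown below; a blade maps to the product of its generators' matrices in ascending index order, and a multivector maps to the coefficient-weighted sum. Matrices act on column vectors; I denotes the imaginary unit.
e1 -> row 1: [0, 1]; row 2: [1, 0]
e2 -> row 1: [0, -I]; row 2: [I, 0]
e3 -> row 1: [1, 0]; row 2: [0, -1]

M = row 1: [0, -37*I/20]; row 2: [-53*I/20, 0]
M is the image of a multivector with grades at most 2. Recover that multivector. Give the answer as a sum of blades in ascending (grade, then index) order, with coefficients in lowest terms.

Method: 1, rho(e1), rho(e2), rho(e3) form a trace-orthogonal basis of the 2x2 complex matrices (tr(X Y) = 2 if X = Y, else 0), so M = m0*1 + m1*rho(e1) + m2*rho(e2) + m3*rho(e3) with m0 = tr(M)/2 = 0, m1 = tr(M rho(e1))/2 = -9*I/4, m2 = tr(M rho(e2))/2 = -2/5, m3 = tr(M rho(e3))/2 = 0.
Multiplying table entries, the bivector images are rho(e12) = I*rho(e3), rho(e13) = -I*rho(e2), rho(e23) = I*rho(e1); with real blade coefficients the real parts of m0..m3 are the coefficients of 1, e1, e2, e3 and the imaginary parts give the bivectors (e23: Im m1, e13: -Im m2, e12: Im m3).
Answer: -2/5*e2 - 9/4*e23
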